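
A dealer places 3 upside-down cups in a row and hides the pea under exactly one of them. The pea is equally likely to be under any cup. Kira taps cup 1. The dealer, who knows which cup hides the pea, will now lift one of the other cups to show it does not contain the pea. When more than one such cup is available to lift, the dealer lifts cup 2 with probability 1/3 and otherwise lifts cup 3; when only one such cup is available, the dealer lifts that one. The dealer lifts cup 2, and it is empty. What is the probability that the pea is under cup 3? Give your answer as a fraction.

Apply Bayes' rule, conditioning on where the pea actually is.
If it is under cup 1 (prior 1/3): cup 2 is available, opened with probability 1/3; weight (1/3)·(1/3) = 1/9.
If it is under cup 2 (prior 1/3): the dealer opened cup 2, so this case is ruled out; weight (1/3)·0 = 0.
If it is under cup 3 (prior 1/3): only cup 2 is available, probability 1; weight (1/3)·1 = 1/3.
The weights sum to 4/9.
So P(the pea under cup 3 | the dealer opened cup 2) = (1/3) / (4/9) = 3/4.

3/4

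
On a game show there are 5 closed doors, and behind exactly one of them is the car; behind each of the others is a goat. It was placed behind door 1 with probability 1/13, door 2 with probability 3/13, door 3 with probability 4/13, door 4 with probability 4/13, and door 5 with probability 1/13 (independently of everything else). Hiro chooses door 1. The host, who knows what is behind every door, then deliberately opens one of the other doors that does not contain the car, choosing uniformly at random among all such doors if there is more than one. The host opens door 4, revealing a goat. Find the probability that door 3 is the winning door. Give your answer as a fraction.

16/35

Condition on the true location of the car.
If it is behind door 1 (prior 1/13): the host has 4 equally likely choices, so probability 1/4; weight (1/13)·(1/4) = 1/52.
If it is behind door 2 (prior 3/13): the host has 3 equally likely choices, so probability 1/3; weight (3/13)·(1/3) = 1/13.
If it is behind door 3 (prior 4/13): the host has 3 equally likely choices, so probability 1/3; weight (4/13)·(1/3) = 4/39.
If it is behind door 4 (prior 4/13): the host opened door 4, so this case is ruled out; weight (4/13)·0 = 0.
If it is behind door 5 (prior 1/13): the host has 3 equally likely choices, so probability 1/3; weight (1/13)·(1/3) = 1/39.
The weights sum to 35/156.
So P(the car behind door 3 | the host opened door 4) = (4/39) / (35/156) = 16/35.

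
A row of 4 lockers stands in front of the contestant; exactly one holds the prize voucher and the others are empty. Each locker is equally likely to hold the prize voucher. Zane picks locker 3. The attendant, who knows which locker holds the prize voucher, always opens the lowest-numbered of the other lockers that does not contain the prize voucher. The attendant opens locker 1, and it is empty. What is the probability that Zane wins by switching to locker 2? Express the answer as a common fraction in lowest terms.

1/3

Apply Bayes' rule, conditioning on where the prize voucher actually is.
If it is in locker 1 (prior 1/4): the attendant opened locker 1, so this case is ruled out; weight (1/4)·0 = 0.
If it is in any of lockers 2, 3, and 4 (prior 1/4 each): locker 1 is the lowest-numbered option available, probability 1; weight (1/4)·1 = 1/4 each.
The weights sum to 3/4.
So P(the prize voucher in locker 2 | the attendant opened locker 1) = (1/4) / (3/4) = 1/3.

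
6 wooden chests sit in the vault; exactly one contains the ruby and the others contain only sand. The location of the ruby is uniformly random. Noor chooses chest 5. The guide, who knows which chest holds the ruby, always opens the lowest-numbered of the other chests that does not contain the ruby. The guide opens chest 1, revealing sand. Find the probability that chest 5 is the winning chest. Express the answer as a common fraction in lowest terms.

1/5

Condition on the true location of the ruby.
If it is in chest 1 (prior 1/6): the guide opened chest 1, so this case is ruled out; weight (1/6)·0 = 0.
If it is in any of chests 2, 3, 4, 5, and 6 (prior 1/6 each): chest 1 is the lowest-numbered option available, probability 1; weight (1/6)·1 = 1/6 each.
The weights sum to 5/6.
So P(the ruby in chest 5 | the guide opened chest 1) = (1/6) / (5/6) = 1/5.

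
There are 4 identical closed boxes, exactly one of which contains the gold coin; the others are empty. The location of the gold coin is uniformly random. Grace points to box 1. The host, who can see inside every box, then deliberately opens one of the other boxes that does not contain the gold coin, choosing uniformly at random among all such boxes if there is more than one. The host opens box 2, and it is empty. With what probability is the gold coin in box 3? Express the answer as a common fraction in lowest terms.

Apply Bayes' rule, conditioning on where the gold coin actually is.
If it is in box 1 (prior 1/4): the host has 3 equally likely choices, so probability 1/3; weight (1/4)·(1/3) = 1/12.
If it is in box 2 (prior 1/4): the host opened box 2, so this case is ruled out; weight (1/4)·0 = 0.
If it is in either of boxes 3 and 4 (prior 1/4 each): the host has 2 equally likely choices, so probability 1/2; weight (1/4)·(1/2) = 1/8 each.
The weights sum to 1/3.
So P(the gold coin in box 3 | the host opened box 2) = (1/8) / (1/3) = 3/8.

3/8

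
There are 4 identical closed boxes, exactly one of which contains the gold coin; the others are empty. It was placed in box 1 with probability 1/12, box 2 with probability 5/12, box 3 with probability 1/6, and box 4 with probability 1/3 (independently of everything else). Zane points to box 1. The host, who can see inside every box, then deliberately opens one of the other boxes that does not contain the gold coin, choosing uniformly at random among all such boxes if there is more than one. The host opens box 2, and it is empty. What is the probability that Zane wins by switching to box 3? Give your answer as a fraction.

3/10

Apply Bayes' rule, conditioning on where the gold coin actually is.
If it is in box 1 (prior 1/12): the host has 3 equally likely choices, so probability 1/3; weight (1/12)·(1/3) = 1/36.
If it is in box 2 (prior 5/12): the host opened box 2, so this case is ruled out; weight (5/12)·0 = 0.
If it is in box 3 (prior 1/6): the host has 2 equally likely choices, so probability 1/2; weight (1/6)·(1/2) = 1/12.
If it is in box 4 (prior 1/3): the host has 2 equally likely choices, so probability 1/2; weight (1/3)·(1/2) = 1/6.
The weights sum to 5/18.
So P(the gold coin in box 3 | the host opened box 2) = (1/12) / (5/18) = 3/10.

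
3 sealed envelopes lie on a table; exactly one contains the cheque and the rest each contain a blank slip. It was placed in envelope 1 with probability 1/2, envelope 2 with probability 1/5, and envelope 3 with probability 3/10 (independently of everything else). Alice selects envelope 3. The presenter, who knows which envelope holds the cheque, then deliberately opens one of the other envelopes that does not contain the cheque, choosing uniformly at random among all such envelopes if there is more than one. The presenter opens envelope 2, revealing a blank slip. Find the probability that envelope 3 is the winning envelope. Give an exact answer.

3/13

Consider each possible location of the cheque in turn.
If it is in envelope 1 (prior 1/2): the presenter has no choice, probability 1; weight (1/2)·1 = 1/2.
If it is in envelope 2 (prior 1/5): the presenter opened envelope 2, so this case is ruled out; weight (1/5)·0 = 0.
If it is in envelope 3 (prior 3/10): the presenter has 2 equally likely choices, so probability 1/2; weight (3/10)·(1/2) = 3/20.
The weights sum to 13/20.
So P(the cheque in envelope 3 | the presenter opened envelope 2) = (3/20) / (13/20) = 3/13.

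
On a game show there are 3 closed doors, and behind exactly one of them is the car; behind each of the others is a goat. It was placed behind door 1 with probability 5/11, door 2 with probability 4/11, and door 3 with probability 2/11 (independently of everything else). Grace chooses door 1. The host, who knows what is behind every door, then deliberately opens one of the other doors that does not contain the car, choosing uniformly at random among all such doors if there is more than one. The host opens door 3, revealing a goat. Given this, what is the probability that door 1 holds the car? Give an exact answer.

Consider each possible location of the car in turn.
If it is behind door 1 (prior 5/11): the host has 2 equally likely choices, so probability 1/2; weight (5/11)·(1/2) = 5/22.
If it is behind door 2 (prior 4/11): the host has no choice, probability 1; weight (4/11)·1 = 4/11.
If it is behind door 3 (prior 2/11): the host opened door 3, so this case is ruled out; weight (2/11)·0 = 0.
The weights sum to 13/22.
So P(the car behind door 1 | the host opened door 3) = (5/22) / (13/22) = 5/13.

5/13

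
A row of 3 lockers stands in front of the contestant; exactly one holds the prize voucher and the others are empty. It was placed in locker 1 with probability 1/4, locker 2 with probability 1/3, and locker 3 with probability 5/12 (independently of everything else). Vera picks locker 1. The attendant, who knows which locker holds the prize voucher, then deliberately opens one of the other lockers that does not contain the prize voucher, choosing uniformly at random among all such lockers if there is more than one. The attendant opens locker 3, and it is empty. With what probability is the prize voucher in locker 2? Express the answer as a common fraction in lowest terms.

Consider each possible location of the prize voucher in turn.
If it is in locker 1 (prior 1/4): the attendant has 2 equally likely choices, so probability 1/2; weight (1/4)·(1/2) = 1/8.
If it is in locker 2 (prior 1/3): the attendant has no choice, probability 1; weight (1/3)·1 = 1/3.
If it is in locker 3 (prior 5/12): the attendant opened locker 3, so this case is ruled out; weight (5/12)·0 = 0.
The weights sum to 11/24.
So P(the prize voucher in locker 2 | the attendant opened locker 3) = (1/3) / (11/24) = 8/11.

8/11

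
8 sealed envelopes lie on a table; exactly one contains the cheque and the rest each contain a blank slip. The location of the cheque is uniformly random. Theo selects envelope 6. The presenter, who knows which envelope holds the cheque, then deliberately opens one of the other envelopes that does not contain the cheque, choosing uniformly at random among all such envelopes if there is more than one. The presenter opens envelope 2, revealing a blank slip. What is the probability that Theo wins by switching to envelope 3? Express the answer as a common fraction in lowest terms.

7/48

Condition on the true location of the cheque.
If it is in any of envelopes 1, 3, 4, 5, 7, and 8 (prior 1/8 each): the presenter has 6 equally likely choices, so probability 1/6; weight (1/8)·(1/6) = 1/48 each.
If it is in envelope 2 (prior 1/8): the presenter opened envelope 2, so this case is ruled out; weight (1/8)·0 = 0.
If it is in envelope 6 (prior 1/8): the presenter has 7 equally likely choices, so probability 1/7; weight (1/8)·(1/7) = 1/56.
The weights sum to 1/7.
So P(the cheque in envelope 3 | the presenter opened envelope 2) = (1/48) / (1/7) = 7/48.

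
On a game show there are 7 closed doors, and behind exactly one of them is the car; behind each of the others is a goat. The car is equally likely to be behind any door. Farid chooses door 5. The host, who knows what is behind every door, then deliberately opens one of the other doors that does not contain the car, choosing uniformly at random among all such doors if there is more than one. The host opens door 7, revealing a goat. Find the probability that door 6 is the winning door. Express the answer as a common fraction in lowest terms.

6/35

Condition on the true location of the car.
If it is behind any of doors 1, 2, 3, 4, and 6 (prior 1/7 each): the host has 5 equally likely choices, so probability 1/5; weight (1/7)·(1/5) = 1/35 each.
If it is behind door 5 (prior 1/7): the host has 6 equally likely choices, so probability 1/6; weight (1/7)·(1/6) = 1/42.
If it is behind door 7 (prior 1/7): the host opened door 7, so this case is ruled out; weight (1/7)·0 = 0.
The weights sum to 1/6.
So P(the car behind door 6 | the host opened door 7) = (1/35) / (1/6) = 6/35.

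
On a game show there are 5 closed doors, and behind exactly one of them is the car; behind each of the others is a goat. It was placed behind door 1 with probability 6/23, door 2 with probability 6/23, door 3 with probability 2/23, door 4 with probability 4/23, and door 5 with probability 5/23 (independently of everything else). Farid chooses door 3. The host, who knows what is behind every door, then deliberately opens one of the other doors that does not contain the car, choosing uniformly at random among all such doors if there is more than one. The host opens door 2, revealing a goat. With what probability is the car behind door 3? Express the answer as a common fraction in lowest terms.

Condition on the true location of the car.
If it is behind door 1 (prior 6/23): the host has 3 equally likely choices, so probability 1/3; weight (6/23)·(1/3) = 2/23.
If it is behind door 2 (prior 6/23): the host opened door 2, so this case is ruled out; weight (6/23)·0 = 0.
If it is behind door 3 (prior 2/23): the host has 4 equally likely choices, so probability 1/4; weight (2/23)·(1/4) = 1/46.
If it is behind door 4 (prior 4/23): the host has 3 equally likely choices, so probability 1/3; weight (4/23)·(1/3) = 4/69.
If it is behind door 5 (prior 5/23): the host has 3 equally likely choices, so probability 1/3; weight (5/23)·(1/3) = 5/69.
The weights sum to 11/46.
So P(the car behind door 3 | the host opened door 2) = (1/46) / (11/46) = 1/11.

1/11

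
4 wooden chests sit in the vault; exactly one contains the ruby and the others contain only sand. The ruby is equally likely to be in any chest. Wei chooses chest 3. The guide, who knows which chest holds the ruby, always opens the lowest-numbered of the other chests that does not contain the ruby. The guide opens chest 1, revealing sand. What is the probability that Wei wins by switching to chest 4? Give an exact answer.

1/3

Condition on the true location of the ruby.
If it is in chest 1 (prior 1/4): the guide opened chest 1, so this case is ruled out; weight (1/4)·0 = 0.
If it is in any of chests 2, 3, and 4 (prior 1/4 each): chest 1 is the lowest-numbered option available, probability 1; weight (1/4)·1 = 1/4 each.
The weights sum to 3/4.
So P(the ruby in chest 4 | the guide opened chest 1) = (1/4) / (3/4) = 1/3.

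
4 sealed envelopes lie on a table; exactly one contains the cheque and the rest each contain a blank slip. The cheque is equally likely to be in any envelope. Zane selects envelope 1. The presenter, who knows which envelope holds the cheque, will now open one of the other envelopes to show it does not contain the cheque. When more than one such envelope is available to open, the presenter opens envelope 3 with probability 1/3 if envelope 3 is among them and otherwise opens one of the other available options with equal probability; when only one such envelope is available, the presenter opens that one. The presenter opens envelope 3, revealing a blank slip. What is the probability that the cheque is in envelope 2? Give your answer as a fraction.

1/3

Apply Bayes' rule, conditioning on where the cheque actually is.
If it is in any of envelopes 1, 2, and 4 (prior 1/4 each): envelope 3 is available, opened with probability 1/3; weight (1/4)·(1/3) = 1/12 each.
If it is in envelope 3 (prior 1/4): the presenter opened envelope 3, so this case is ruled out; weight (1/4)·0 = 0.
The weights sum to 1/4.
So P(the cheque in envelope 2 | the presenter opened envelope 3) = (1/12) / (1/4) = 1/3.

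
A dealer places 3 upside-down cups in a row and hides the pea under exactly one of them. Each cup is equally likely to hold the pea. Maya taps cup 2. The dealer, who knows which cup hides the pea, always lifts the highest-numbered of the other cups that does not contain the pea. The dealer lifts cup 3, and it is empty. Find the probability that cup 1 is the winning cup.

Apply Bayes' rule, conditioning on where the pea actually is.
If it is under either of cups 1 and 2 (prior 1/3 each): cup 3 is the highest-numbered option available, probability 1; weight (1/3)·1 = 1/3 each.
If it is under cup 3 (prior 1/3): the dealer opened cup 3, so this case is ruled out; weight (1/3)·0 = 0.
The weights sum to 2/3.
So P(the pea under cup 1 | the dealer opened cup 3) = (1/3) / (2/3) = 1/2.

1/2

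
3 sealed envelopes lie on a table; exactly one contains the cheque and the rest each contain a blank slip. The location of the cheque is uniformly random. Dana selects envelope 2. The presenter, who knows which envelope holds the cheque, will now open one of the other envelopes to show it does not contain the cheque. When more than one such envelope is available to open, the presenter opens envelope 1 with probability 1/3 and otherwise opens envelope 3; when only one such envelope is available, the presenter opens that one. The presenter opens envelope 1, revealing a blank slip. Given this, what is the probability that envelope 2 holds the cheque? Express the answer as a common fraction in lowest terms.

1/4

Consider each possible location of the cheque in turn.
If it is in envelope 1 (prior 1/3): the presenter opened envelope 1, so this case is ruled out; weight (1/3)·0 = 0.
If it is in envelope 2 (prior 1/3): envelope 1 is available, opened with probability 1/3; weight (1/3)·(1/3) = 1/9.
If it is in envelope 3 (prior 1/3): only envelope 1 is available, probability 1; weight (1/3)·1 = 1/3.
The weights sum to 4/9.
So P(the cheque in envelope 2 | the presenter opened envelope 1) = (1/9) / (4/9) = 1/4.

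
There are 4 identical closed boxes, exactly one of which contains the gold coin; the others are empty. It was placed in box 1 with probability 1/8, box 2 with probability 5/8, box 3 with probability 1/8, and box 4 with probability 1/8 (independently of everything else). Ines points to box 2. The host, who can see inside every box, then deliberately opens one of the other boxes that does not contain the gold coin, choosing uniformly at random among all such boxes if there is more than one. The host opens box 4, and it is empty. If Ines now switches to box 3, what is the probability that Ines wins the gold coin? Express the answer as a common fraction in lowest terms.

Apply Bayes' rule, conditioning on where the gold coin actually is.
If it is in either of boxes 1 and 3 (prior 1/8 each): the host has 2 equally likely choices, so probability 1/2; weight (1/8)·(1/2) = 1/16 each.
If it is in box 2 (prior 5/8): the host has 3 equally likely choices, so probability 1/3; weight (5/8)·(1/3) = 5/24.
If it is in box 4 (prior 1/8): the host opened box 4, so this case is ruled out; weight (1/8)·0 = 0.
The weights sum to 1/3.
So P(the gold coin in box 3 | the host opened box 4) = (1/16) / (1/3) = 3/16.

3/16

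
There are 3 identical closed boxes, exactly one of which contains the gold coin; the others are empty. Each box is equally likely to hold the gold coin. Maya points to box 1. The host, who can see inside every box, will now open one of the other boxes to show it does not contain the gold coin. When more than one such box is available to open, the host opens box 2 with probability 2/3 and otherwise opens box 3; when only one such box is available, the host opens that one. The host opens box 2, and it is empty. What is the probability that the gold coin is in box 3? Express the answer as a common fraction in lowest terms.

3/5

Condition on the true location of the gold coin.
If it is in box 1 (prior 1/3): box 2 is available, opened with probability 2/3; weight (1/3)·(2/3) = 2/9.
If it is in box 2 (prior 1/3): the host opened box 2, so this case is ruled out; weight (1/3)·0 = 0.
If it is in box 3 (prior 1/3): only box 2 is available, probability 1; weight (1/3)·1 = 1/3.
The weights sum to 5/9.
So P(the gold coin in box 3 | the host opened box 2) = (1/3) / (5/9) = 3/5.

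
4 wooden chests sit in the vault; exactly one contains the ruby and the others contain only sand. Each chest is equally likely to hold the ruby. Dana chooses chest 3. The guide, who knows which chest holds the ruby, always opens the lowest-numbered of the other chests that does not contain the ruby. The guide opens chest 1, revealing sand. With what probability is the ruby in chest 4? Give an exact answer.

Condition on the true location of the ruby.
If it is in chest 1 (prior 1/4): the guide opened chest 1, so this case is ruled out; weight (1/4)·0 = 0.
If it is in any of chests 2, 3, and 4 (prior 1/4 each): chest 1 is the lowest-numbered option available, probability 1; weight (1/4)·1 = 1/4 each.
The weights sum to 3/4.
So P(the ruby in chest 4 | the guide opened chest 1) = (1/4) / (3/4) = 1/3.

1/3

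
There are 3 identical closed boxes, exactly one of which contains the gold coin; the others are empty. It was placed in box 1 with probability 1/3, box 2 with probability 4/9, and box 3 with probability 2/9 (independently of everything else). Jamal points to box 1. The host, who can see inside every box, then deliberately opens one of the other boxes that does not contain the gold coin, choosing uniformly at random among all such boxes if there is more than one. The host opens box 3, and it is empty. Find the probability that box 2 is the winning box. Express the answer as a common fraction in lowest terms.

Consider each possible location of the gold coin in turn.
If it is in box 1 (prior 1/3): the host has 2 equally likely choices, so probability 1/2; weight (1/3)·(1/2) = 1/6.
If it is in box 2 (prior 4/9): the host has no choice, probability 1; weight (4/9)·1 = 4/9.
If it is in box 3 (prior 2/9): the host opened box 3, so this case is ruled out; weight (2/9)·0 = 0.
The weights sum to 11/18.
So P(the gold coin in box 2 | the host opened box 3) = (4/9) / (11/18) = 8/11.

8/11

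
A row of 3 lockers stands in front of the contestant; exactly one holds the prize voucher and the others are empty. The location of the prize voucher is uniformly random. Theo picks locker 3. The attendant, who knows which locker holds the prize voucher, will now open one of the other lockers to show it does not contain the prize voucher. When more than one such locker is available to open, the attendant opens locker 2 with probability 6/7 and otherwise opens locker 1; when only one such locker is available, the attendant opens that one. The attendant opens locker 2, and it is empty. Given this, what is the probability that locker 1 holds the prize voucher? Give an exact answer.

Condition on the true location of the prize voucher.
If it is in locker 1 (prior 1/3): only locker 2 is available, probability 1; weight (1/3)·1 = 1/3.
If it is in locker 2 (prior 1/3): the attendant opened locker 2, so this case is ruled out; weight (1/3)·0 = 0.
If it is in locker 3 (prior 1/3): locker 2 is available, opened with probability 6/7; weight (1/3)·(6/7) = 2/7.
The weights sum to 13/21.
So P(the prize voucher in locker 1 | the attendant opened locker 2) = (1/3) / (13/21) = 7/13.

7/13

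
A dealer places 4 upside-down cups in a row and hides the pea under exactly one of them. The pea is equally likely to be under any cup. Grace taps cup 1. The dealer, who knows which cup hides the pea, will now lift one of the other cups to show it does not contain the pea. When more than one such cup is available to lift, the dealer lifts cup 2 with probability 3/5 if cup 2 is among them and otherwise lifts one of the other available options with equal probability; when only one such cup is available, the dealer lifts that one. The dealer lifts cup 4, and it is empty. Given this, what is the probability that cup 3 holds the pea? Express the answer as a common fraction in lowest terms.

Consider each possible location of the pea in turn.
If it is under cup 1 (prior 1/4): cup 2 is available but not opened; cup 4 gets probability (1 − 3/5)/2 = 1/5; weight (1/4)·(1/5) = 1/20.
If it is under cup 2 (prior 1/4): cup 2 holds the prize so is unavailable; the dealer chooses uniformly among the 2 others, probability 1/2; weight (1/4)·(1/2) = 1/8.
If it is under cup 3 (prior 1/4): cup 2 is available but not opened, probability 2/5; weight (1/4)·(2/5) = 1/10.
If it is under cup 4 (prior 1/4): the dealer opened cup 4, so this case is ruled out; weight (1/4)·0 = 0.
The weights sum to 11/40.
So P(the pea under cup 3 | the dealer opened cup 4) = (1/10) / (11/40) = 4/11.

4/11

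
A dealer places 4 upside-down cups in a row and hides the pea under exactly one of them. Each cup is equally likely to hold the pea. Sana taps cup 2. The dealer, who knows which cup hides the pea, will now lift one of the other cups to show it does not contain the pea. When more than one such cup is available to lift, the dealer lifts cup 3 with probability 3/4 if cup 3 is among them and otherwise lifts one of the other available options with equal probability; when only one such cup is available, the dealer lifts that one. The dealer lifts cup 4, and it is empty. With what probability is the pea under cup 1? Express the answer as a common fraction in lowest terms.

Apply Bayes' rule, conditioning on where the pea actually is.
If it is under cup 1 (prior 1/4): cup 3 is available but not opened, probability 1/4; weight (1/4)·(1/4) = 1/16.
If it is under cup 2 (prior 1/4): cup 3 is available but not opened; cup 4 gets probability (1 − 3/4)/2 = 1/8; weight (1/4)·(1/8) = 1/32.
If it is under cup 3 (prior 1/4): cup 3 holds the prize so is unavailable; the dealer chooses uniformly among the 2 others, probability 1/2; weight (1/4)·(1/2) = 1/8.
If it is under cup 4 (prior 1/4): the dealer opened cup 4, so this case is ruled out; weight (1/4)·0 = 0.
The weights sum to 7/32.
So P(the pea under cup 1 | the dealer opened cup 4) = (1/16) / (7/32) = 2/7.

2/7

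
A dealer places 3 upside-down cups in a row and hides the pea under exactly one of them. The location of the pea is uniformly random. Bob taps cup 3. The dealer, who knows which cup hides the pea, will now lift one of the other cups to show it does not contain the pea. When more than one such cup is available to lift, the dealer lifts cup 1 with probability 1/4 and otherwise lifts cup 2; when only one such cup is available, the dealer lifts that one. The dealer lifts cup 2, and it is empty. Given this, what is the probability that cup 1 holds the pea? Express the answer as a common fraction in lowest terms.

4/7

Apply Bayes' rule, conditioning on where the pea actually is.
If it is under cup 1 (prior 1/3): only cup 2 is available, probability 1; weight (1/3)·1 = 1/3.
If it is under cup 2 (prior 1/3): the dealer opened cup 2, so this case is ruled out; weight (1/3)·0 = 0.
If it is under cup 3 (prior 1/3): cup 1 is available but not opened, probability 3/4; weight (1/3)·(3/4) = 1/4.
The weights sum to 7/12.
So P(the pea under cup 1 | the dealer opened cup 2) = (1/3) / (7/12) = 4/7.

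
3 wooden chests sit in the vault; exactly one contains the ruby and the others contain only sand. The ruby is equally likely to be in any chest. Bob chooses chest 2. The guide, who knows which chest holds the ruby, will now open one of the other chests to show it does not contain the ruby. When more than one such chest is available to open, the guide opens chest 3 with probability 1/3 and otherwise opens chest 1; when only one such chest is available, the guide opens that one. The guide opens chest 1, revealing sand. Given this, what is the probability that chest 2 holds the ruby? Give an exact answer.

2/5

Condition on the true location of the ruby.
If it is in chest 1 (prior 1/3): the guide opened chest 1, so this case is ruled out; weight (1/3)·0 = 0.
If it is in chest 2 (prior 1/3): chest 3 is available but not opened, probability 2/3; weight (1/3)·(2/3) = 2/9.
If it is in chest 3 (prior 1/3): only chest 1 is available, probability 1; weight (1/3)·1 = 1/3.
The weights sum to 5/9.
So P(the ruby in chest 2 | the guide opened chest 1) = (2/9) / (5/9) = 2/5.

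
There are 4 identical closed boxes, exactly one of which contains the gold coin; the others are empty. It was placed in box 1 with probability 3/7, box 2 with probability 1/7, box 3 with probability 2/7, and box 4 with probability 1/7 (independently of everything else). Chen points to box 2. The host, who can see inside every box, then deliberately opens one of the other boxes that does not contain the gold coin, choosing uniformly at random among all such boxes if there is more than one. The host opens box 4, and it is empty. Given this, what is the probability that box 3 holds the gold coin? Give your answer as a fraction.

6/17

Apply Bayes' rule, conditioning on where the gold coin actually is.
If it is in box 1 (prior 3/7): the host has 2 equally likely choices, so probability 1/2; weight (3/7)·(1/2) = 3/14.
If it is in box 2 (prior 1/7): the host has 3 equally likely choices, so probability 1/3; weight (1/7)·(1/3) = 1/21.
If it is in box 3 (prior 2/7): the host has 2 equally likely choices, so probability 1/2; weight (2/7)·(1/2) = 1/7.
If it is in box 4 (prior 1/7): the host opened box 4, so this case is ruled out; weight (1/7)·0 = 0.
The weights sum to 17/42.
So P(the gold coin in box 3 | the host opened box 4) = (1/7) / (17/42) = 6/17.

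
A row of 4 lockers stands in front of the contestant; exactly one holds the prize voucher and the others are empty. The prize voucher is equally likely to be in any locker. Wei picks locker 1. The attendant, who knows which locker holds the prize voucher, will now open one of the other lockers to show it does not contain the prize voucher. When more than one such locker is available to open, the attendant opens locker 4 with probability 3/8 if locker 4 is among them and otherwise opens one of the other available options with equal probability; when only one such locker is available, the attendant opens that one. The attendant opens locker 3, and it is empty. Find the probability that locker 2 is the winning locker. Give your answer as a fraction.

10/23

Apply Bayes' rule, conditioning on where the prize voucher actually is.
If it is in locker 1 (prior 1/4): locker 4 is available but not opened; locker 3 gets probability (1 − 3/8)/2 = 5/16; weight (1/4)·(5/16) = 5/64.
If it is in locker 2 (prior 1/4): locker 4 is available but not opened, probability 5/8; weight (1/4)·(5/8) = 5/32.
If it is in locker 3 (prior 1/4): the attendant opened locker 3, so this case is ruled out; weight (1/4)·0 = 0.
If it is in locker 4 (prior 1/4): locker 4 holds the prize so is unavailable; the attendant chooses uniformly among the 2 others, probability 1/2; weight (1/4)·(1/2) = 1/8.
The weights sum to 23/64.
So P(the prize voucher in locker 2 | the attendant opened locker 3) = (5/32) / (23/64) = 10/23.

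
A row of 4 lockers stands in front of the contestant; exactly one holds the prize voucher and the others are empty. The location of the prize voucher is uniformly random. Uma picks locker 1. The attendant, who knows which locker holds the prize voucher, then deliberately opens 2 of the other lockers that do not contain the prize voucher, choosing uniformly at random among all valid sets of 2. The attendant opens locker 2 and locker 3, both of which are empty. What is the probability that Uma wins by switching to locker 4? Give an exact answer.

3/4

Condition on the true location of the prize voucher.
If it is in locker 1 (prior 1/4): the attendant has 3 equally likely choices, so probability 1/3; weight (1/4)·(1/3) = 1/12.
If it is in either of lockers 2 and 3 (prior 1/4 each): that locker was opened and seen not to hold the prize — ruled out; weight (1/4)·0 = 0 each.
If it is in locker 4 (prior 1/4): the attendant has no choice, probability 1; weight (1/4)·1 = 1/4.
The weights sum to 1/3.
So P(the prize voucher in locker 4 | the attendant opened locker 2 and locker 3) = (1/4) / (1/3) = 3/4.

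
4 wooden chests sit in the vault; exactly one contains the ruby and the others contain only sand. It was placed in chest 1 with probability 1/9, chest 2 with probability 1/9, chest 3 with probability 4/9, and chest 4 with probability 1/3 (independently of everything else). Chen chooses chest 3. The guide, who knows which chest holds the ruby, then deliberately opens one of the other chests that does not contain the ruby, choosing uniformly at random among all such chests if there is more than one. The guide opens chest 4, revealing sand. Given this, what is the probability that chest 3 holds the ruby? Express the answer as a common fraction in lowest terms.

4/7

Condition on the true location of the ruby.
If it is in either of chests 1 and 2 (prior 1/9 each): the guide has 2 equally likely choices, so probability 1/2; weight (1/9)·(1/2) = 1/18 each.
If it is in chest 3 (prior 4/9): the guide has 3 equally likely choices, so probability 1/3; weight (4/9)·(1/3) = 4/27.
If it is in chest 4 (prior 1/3): the guide opened chest 4, so this case is ruled out; weight (1/3)·0 = 0.
The weights sum to 7/27.
So P(the ruby in chest 3 | the guide opened chest 4) = (4/27) / (7/27) = 4/7.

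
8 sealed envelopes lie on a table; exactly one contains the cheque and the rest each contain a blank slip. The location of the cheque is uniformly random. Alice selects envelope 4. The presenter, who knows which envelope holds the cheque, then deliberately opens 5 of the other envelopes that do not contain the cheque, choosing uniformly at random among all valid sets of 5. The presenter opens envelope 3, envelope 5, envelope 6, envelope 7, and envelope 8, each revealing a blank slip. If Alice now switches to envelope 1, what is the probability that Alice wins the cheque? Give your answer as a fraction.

Consider each possible location of the cheque in turn.
If it is in either of envelopes 1 and 2 (prior 1/8 each): the presenter has 6 equally likely choices, so probability 1/6; weight (1/8)·(1/6) = 1/48 each.
If it is in any of envelopes 3, 5, 6, 7, and 8 (prior 1/8 each): that envelope was opened and seen not to hold the prize — ruled out; weight (1/8)·0 = 0 each.
If it is in envelope 4 (prior 1/8): the presenter has 21 equally likely choices, so probability 1/21; weight (1/8)·(1/21) = 1/168.
The weights sum to 1/21.
So P(the cheque in envelope 1 | the presenter opened envelope 3, envelope 5, envelope 6, envelope 7, and envelope 8) = (1/48) / (1/21) = 7/16.

7/16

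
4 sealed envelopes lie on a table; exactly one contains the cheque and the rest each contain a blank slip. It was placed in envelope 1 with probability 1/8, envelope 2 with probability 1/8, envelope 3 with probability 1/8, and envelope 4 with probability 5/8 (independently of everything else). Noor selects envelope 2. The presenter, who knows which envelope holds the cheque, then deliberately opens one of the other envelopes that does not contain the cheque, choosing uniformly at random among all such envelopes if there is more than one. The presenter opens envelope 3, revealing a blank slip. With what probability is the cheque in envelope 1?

3/20

Condition on the true location of the cheque.
If it is in envelope 1 (prior 1/8): the presenter has 2 equally likely choices, so probability 1/2; weight (1/8)·(1/2) = 1/16.
If it is in envelope 2 (prior 1/8): the presenter has 3 equally likely choices, so probability 1/3; weight (1/8)·(1/3) = 1/24.
If it is in envelope 3 (prior 1/8): the presenter opened envelope 3, so this case is ruled out; weight (1/8)·0 = 0.
If it is in envelope 4 (prior 5/8): the presenter has 2 equally likely choices, so probability 1/2; weight (5/8)·(1/2) = 5/16.
The weights sum to 5/12.
So P(the cheque in envelope 1 | the presenter opened envelope 3) = (1/16) / (5/12) = 3/20.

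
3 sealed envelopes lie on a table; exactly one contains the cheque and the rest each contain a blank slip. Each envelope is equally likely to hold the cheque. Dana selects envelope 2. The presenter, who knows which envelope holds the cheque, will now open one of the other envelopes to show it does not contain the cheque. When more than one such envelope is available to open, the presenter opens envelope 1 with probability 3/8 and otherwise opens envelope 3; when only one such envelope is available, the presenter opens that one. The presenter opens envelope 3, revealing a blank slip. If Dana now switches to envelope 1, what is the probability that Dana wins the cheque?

Consider each possible location of the cheque in turn.
If it is in envelope 1 (prior 1/3): only envelope 3 is available, probability 1; weight (1/3)·1 = 1/3.
If it is in envelope 2 (prior 1/3): envelope 1 is available but not opened, probability 5/8; weight (1/3)·(5/8) = 5/24.
If it is in envelope 3 (prior 1/3): the presenter opened envelope 3, so this case is ruled out; weight (1/3)·0 = 0.
The weights sum to 13/24.
So P(the cheque in envelope 1 | the presenter opened envelope 3) = (1/3) / (13/24) = 8/13.

8/13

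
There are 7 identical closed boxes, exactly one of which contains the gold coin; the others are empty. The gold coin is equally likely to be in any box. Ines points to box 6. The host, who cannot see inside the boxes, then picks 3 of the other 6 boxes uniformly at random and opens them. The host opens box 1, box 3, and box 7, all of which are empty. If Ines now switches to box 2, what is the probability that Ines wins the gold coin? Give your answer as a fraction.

1/4

Apply Bayes' rule, conditioning on where the gold coin actually is.
If it is in any of boxes 1, 3, and 7 (prior 1/7 each): that box was opened and seen not to hold the prize — ruled out; weight (1/7)·0 = 0 each.
If it is in any of boxes 2, 4, 5, and 6 (prior 1/7 each): the host picks exactly this set with probability 1/20 regardless, and none is the prize; weight (1/7)·(1/20) = 1/140 each.
The weights sum to 1/35.
So P(the gold coin in box 2 | the host opened box 1, box 3, and box 7) = (1/140) / (1/35) = 1/4.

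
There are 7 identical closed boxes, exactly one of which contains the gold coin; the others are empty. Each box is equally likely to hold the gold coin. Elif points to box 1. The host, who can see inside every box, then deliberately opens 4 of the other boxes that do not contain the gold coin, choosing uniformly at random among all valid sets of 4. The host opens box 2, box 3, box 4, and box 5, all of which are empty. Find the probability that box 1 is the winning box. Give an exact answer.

Apply Bayes' rule, conditioning on where the gold coin actually is.
If it is in box 1 (prior 1/7): the host has 15 equally likely choices, so probability 1/15; weight (1/7)·(1/15) = 1/105.
If it is in any of boxes 2, 3, 4, and 5 (prior 1/7 each): that box was opened and seen not to hold the prize — ruled out; weight (1/7)·0 = 0 each.
If it is in either of boxes 6 and 7 (prior 1/7 each): the host has 5 equally likely choices, so probability 1/5; weight (1/7)·(1/5) = 1/35 each.
The weights sum to 1/15.
So P(the gold coin in box 1 | the host opened box 2, box 3, box 4, and box 5) = (1/105) / (1/15) = 1/7.

1/7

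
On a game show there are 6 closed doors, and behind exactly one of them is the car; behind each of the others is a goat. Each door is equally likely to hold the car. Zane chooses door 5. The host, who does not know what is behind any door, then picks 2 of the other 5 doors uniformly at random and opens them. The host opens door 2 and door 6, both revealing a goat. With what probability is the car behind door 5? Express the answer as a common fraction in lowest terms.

Condition on the true location of the car.
If it is behind any of doors 1, 3, 4, and 5 (prior 1/6 each): the host picks exactly this set with probability 1/10 regardless, and none is the prize; weight (1/6)·(1/10) = 1/60 each.
If it is behind either of doors 2 and 6 (prior 1/6 each): that door was opened and seen not to hold the prize — ruled out; weight (1/6)·0 = 0 each.
The weights sum to 1/15.
So P(the car behind door 5 | the host opened door 2 and door 6) = (1/60) / (1/15) = 1/4.

1/4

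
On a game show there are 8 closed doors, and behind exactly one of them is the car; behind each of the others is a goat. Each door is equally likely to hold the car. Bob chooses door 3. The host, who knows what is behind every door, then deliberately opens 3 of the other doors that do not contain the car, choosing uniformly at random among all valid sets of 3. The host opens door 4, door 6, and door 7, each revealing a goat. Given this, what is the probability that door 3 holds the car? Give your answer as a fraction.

1/8

Consider each possible location of the car in turn.
If it is behind any of doors 1, 2, 5, and 8 (prior 1/8 each): the host has 20 equally likely choices, so probability 1/20; weight (1/8)·(1/20) = 1/160 each.
If it is behind door 3 (prior 1/8): the host has 35 equally likely choices, so probability 1/35; weight (1/8)·(1/35) = 1/280.
If it is behind any of doors 4, 6, and 7 (prior 1/8 each): that door was opened and seen not to hold the prize — ruled out; weight (1/8)·0 = 0 each.
The weights sum to 1/35.
So P(the car behind door 3 | the host opened door 4, door 6, and door 7) = (1/280) / (1/35) = 1/8.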